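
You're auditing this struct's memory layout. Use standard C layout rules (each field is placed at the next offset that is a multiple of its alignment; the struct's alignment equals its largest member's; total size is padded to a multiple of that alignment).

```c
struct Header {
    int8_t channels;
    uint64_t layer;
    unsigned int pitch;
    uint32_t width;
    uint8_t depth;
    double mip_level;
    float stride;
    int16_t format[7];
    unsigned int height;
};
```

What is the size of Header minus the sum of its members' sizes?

16

@0: channels [1B, align 1] → 1
+7 pad (align 8)
@8: layer [8B, align 8] → 16
@16: pitch [4B, align 4] → 20
@20: width [4B, align 4] → 24
@24: depth [1B, align 1] → 25
+7 pad (align 8)
@32: mip_level [8B, align 8] → 40
@40: stride [4B, align 4] → 44
@44: format [14B, align 2] → 58
+2 pad (align 4)
@60: height [4B, align 4] → 64
size 64, align 8
data bytes 48, size 64 → padding 16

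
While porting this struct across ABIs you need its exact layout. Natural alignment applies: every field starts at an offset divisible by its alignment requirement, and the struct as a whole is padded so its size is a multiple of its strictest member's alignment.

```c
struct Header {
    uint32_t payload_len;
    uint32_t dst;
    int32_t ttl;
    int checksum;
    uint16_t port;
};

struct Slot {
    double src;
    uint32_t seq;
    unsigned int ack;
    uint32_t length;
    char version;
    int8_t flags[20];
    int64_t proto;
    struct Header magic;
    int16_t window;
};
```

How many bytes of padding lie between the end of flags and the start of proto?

7

Header: 0..4  payload_len  (4B, 4-aligned); 4..8  dst  (4B, 4-aligned); 8..12  ttl  (4B, 4-aligned); 12..16  checksum  (4B, 4-aligned); 16..18  port  (2B, 2-aligned); 18..20  -- tail padding (2B); sizeof = 20, alignof = 4
0..8  src  (8B, 8-aligned)
8..12  seq  (4B, 4-aligned)
12..16  ack  (4B, 4-aligned)
16..20  length  (4B, 4-aligned)
20..21  version  (1B, 1-aligned)
21..41  flags  (20B, 1-aligned)
41..48  -- padding (7B)
48..56  proto  (8B, 8-aligned)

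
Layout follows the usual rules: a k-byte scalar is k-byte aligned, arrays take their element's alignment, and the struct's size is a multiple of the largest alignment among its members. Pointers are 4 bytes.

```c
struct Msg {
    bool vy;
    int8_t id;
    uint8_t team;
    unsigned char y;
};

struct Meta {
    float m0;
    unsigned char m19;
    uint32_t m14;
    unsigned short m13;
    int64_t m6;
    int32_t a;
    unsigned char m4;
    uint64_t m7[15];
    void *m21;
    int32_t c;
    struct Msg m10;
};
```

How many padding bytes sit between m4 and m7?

Msg: @0: vy [1B, align 1] → 1; @1: id [1B, align 1] → 2; @2: team [1B, align 1] → 3; @3: y [1B, align 1] → 4; size 4, align 1
@0: m0 [4B, align 4] → 4
@4: m19 [1B, align 1] → 5
+3 pad (align 4)
@8: m14 [4B, align 4] → 12
@12: m13 [2B, align 2] → 14
+2 pad (align 8)
@16: m6 [8B, align 8] → 24
@24: a [4B, align 4] → 28
@28: m4 [1B, align 1] → 29
+3 pad (align 8)
@32: m7 [120B, align 8] → 152

3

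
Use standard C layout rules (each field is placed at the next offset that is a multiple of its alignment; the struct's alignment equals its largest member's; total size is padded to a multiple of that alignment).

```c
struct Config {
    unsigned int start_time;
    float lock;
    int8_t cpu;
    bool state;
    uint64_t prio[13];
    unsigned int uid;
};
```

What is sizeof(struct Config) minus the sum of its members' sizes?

@0: start_time [4B, align 4] → 4
@4: lock [4B, align 4] → 8
@8: cpu [1B, align 1] → 9
@9: state [1B, align 1] → 10
+6 pad (align 8)
@16: prio [104B, align 8] → 120
@120: uid [4B, align 4] → 124
+4 tail pad (align 8)
size 128, align 8
data bytes 118, size 128 → padding 10

10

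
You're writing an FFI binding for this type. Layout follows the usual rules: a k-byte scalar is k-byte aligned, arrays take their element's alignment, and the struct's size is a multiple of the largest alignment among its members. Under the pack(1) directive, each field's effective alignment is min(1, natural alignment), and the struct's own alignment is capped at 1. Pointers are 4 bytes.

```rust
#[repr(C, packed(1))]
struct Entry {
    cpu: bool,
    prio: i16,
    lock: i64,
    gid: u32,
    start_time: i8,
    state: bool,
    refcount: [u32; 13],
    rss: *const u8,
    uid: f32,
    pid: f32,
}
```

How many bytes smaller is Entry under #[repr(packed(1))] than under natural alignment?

natural layout:
  cpu at 0 (size 1, align 1) → ends 1
  pad 1 to align 2 for prio
  prio at 2 (size 2, align 2) → ends 4
  pad 4 to align 8 for lock
  lock at 8 (size 8, align 8) → ends 16
  gid at 16 (size 4, align 4) → ends 20
  start_time at 20 (size 1, align 1) → ends 21
  state at 21 (size 1, align 1) → ends 22
  pad 2 to align 4 for refcount
  refcount at 24 (size 52, align 4) → ends 76
  rss at 76 (size 4, align 4) → ends 80
  uid at 80 (size 4, align 4) → ends 84
  pid at 84 (size 4, align 4) → ends 88
  total 88 bytes, alignment 8
packed(1) layout:
  cpu at 0 (size 1, align 1) → ends 1
  prio at 1 (size 2, align 1) → ends 3
  lock at 3 (size 8, align 1) → ends 11
  gid at 11 (size 4, align 1) → ends 15
  start_time at 15 (size 1, align 1) → ends 16
  state at 16 (size 1, align 1) → ends 17
  refcount at 17 (size 52, align 1) → ends 69
  rss at 69 (size 4, align 1) → ends 73
  uid at 73 (size 4, align 1) → ends 77
  pid at 77 (size 4, align 1) → ends 81
  total 81 bytes, alignment 1
88 − 81 = 7

7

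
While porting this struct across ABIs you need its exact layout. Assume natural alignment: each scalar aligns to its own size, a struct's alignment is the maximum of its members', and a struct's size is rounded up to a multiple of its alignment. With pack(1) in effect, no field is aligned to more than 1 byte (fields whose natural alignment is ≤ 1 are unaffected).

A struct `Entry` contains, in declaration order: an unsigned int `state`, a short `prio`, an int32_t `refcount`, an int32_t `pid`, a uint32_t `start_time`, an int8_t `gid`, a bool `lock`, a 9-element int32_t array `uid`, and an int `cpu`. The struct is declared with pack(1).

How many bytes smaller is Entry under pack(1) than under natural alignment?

natural layout:
  0..4  state  (4B, 4-aligned)
  4..6  prio  (2B, 2-aligned)
  6..8  -- padding (2B)
  8..12  refcount  (4B, 4-aligned)
  12..16  pid  (4B, 4-aligned)
  16..20  start_time  (4B, 4-aligned)
  20..21  gid  (1B, 1-aligned)
  21..22  lock  (1B, 1-aligned)
  22..24  -- padding (2B)
  24..60  uid  (36B, 4-aligned)
  60..64  cpu  (4B, 4-aligned)
  sizeof = 64, alignof = 4
packed(1) layout:
  0..4  state  (4B, 1-aligned)
  4..6  prio  (2B, 1-aligned)
  6..10  refcount  (4B, 1-aligned)
  10..14  pid  (4B, 1-aligned)
  14..18  start_time  (4B, 1-aligned)
  18..19  gid  (1B, 1-aligned)
  19..20  lock  (1B, 1-aligned)
  20..56  uid  (36B, 1-aligned)
  56..60  cpu  (4B, 1-aligned)
  sizeof = 60, alignof = 1
64 − 60 = 4

4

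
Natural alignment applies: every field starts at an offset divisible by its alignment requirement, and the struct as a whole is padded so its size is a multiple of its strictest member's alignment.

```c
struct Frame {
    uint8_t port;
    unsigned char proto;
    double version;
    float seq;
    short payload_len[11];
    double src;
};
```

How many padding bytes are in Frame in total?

12

port at 0 (size 1, align 1) → ends 1
proto at 1 (size 1, align 1) → ends 2
pad 6 to align 8 for version
version at 8 (size 8, align 8) → ends 16
seq at 16 (size 4, align 4) → ends 20
payload_len at 20 (size 22, align 2) → ends 42
pad 6 to align 8 for src
src at 48 (size 8, align 8) → ends 56
total 56 bytes, alignment 8
data bytes 44, size 56 → padding 12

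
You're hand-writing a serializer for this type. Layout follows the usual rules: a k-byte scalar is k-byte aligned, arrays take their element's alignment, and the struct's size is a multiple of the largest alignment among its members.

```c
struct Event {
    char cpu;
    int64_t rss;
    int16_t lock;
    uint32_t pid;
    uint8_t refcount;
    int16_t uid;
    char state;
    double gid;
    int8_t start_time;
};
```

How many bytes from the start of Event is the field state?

0..1  cpu  (1B, 1-aligned)
1..8  -- padding (7B)
8..16  rss  (8B, 8-aligned)
16..18  lock  (2B, 2-aligned)
18..20  -- padding (2B)
20..24  pid  (4B, 4-aligned)
24..25  refcount  (1B, 1-aligned)
25..26  -- padding (1B)
26..28  uid  (2B, 2-aligned)
28..29  state  (1B, 1-aligned)

28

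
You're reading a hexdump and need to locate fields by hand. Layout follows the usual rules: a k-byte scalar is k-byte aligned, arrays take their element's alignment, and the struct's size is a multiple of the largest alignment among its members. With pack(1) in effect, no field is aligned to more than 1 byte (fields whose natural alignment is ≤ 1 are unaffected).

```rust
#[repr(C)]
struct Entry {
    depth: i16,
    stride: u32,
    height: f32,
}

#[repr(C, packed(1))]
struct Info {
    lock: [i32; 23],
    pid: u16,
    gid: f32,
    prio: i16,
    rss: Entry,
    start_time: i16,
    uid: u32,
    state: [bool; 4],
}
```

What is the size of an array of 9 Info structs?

1098

Entry: depth at 0 (size 2, align 2) → ends 2; pad 2 to align 4 for stride; stride at 4 (size 4, align 4) → ends 8; height at 8 (size 4, align 4) → ends 12; total 12 bytes, alignment 4
lock at 0 (size 92, align 1) → ends 92
pid at 92 (size 2, align 1) → ends 94
gid at 94 (size 4, align 1) → ends 98
prio at 98 (size 2, align 1) → ends 100
rss at 100 (size 12, align 1) → ends 112
start_time at 112 (size 2, align 1) → ends 114
uid at 114 (size 4, align 1) → ends 118
state at 118 (size 4, align 1) → ends 122
total 122 bytes, alignment 1
array of 9: 9 × 122 = 1098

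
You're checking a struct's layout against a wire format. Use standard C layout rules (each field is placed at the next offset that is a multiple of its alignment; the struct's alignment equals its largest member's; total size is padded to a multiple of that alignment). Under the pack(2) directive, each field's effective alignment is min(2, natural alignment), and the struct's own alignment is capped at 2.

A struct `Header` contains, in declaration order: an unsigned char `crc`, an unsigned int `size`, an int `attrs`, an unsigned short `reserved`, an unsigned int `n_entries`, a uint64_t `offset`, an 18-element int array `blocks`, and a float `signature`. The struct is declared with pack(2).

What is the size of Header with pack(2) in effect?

100

0..1  crc  (1B, 1-aligned)
1..2  -- padding (1B)
2..6  size  (4B, 2-aligned)
6..10  attrs  (4B, 2-aligned)
10..12  reserved  (2B, 2-aligned)
12..16  n_entries  (4B, 2-aligned)
16..24  offset  (8B, 2-aligned)
24..96  blocks  (72B, 2-aligned)
96..100  signature  (4B, 2-aligned)
sizeof = 100, alignof = 2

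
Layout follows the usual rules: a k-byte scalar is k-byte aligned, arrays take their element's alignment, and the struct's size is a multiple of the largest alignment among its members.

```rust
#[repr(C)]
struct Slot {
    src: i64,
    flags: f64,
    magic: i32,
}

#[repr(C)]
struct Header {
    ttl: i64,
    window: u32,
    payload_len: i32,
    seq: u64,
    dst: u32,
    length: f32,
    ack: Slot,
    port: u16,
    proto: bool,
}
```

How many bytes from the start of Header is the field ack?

32

Slot: src at 0 (size 8, align 8) → ends 8; flags at 8 (size 8, align 8) → ends 16; magic at 16 (size 4, align 4) → ends 20; tail pad 4 to reach multiple of 8; total 24 bytes, alignment 8
ttl at 0 (size 8, align 8) → ends 8
window at 8 (size 4, align 4) → ends 12
payload_len at 12 (size 4, align 4) → ends 16
seq at 16 (size 8, align 8) → ends 24
dst at 24 (size 4, align 4) → ends 28
length at 28 (size 4, align 4) → ends 32
ack at 32 (size 24, align 8) → ends 56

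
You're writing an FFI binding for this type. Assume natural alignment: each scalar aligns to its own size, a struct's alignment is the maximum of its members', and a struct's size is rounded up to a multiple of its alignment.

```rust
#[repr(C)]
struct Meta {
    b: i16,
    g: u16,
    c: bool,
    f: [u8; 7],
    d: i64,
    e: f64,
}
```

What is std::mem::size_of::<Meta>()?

32 bytes

0..2  b  (2B, 2-aligned)
2..4  g  (2B, 2-aligned)
4..5  c  (1B, 1-aligned)
5..12  f  (7B, 1-aligned)
12..16  -- padding (4B)
16..24  d  (8B, 8-aligned)
24..32  e  (8B, 8-aligned)
sizeof = 32, alignof = 8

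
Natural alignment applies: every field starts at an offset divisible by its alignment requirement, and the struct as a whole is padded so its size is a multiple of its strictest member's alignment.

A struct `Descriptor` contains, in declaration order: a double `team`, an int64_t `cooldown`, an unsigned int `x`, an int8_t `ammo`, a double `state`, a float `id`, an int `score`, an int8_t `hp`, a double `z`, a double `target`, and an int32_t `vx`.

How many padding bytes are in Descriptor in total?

14

@0: team [8B, align 8] → 8
@8: cooldown [8B, align 8] → 16
@16: x [4B, align 4] → 20
@20: ammo [1B, align 1] → 21
+3 pad (align 8)
@24: state [8B, align 8] → 32
@32: id [4B, align 4] → 36
@36: score [4B, align 4] → 40
@40: hp [1B, align 1] → 41
+7 pad (align 8)
@48: z [8B, align 8] → 56
@56: target [8B, align 8] → 64
@64: vx [4B, align 4] → 68
+4 tail pad (align 8)
size 72, align 8
data bytes 58, size 72 → padding 14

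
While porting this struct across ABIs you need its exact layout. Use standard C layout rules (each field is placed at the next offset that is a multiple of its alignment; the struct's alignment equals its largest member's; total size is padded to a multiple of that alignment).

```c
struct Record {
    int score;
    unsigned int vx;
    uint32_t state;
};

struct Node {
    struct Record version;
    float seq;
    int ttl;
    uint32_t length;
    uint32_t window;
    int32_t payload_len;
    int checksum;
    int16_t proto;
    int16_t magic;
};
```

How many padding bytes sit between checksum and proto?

0

Record: 0..4  score  (4B, 4-aligned); 4..8  vx  (4B, 4-aligned); 8..12  state  (4B, 4-aligned); sizeof = 12, alignof = 4
0..12  version  (12B, 4-aligned)
12..16  seq  (4B, 4-aligned)
16..20  ttl  (4B, 4-aligned)
20..24  length  (4B, 4-aligned)
24..28  window  (4B, 4-aligned)
28..32  payload_len  (4B, 4-aligned)
32..36  checksum  (4B, 4-aligned)
36..38  proto  (2B, 2-aligned)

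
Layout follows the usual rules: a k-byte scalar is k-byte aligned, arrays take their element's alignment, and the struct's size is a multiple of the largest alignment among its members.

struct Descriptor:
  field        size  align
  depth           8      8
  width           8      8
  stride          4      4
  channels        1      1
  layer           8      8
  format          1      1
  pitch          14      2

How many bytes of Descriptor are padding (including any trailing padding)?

4

@0: depth [8B, align 8] → 8
@8: width [8B, align 8] → 16
@16: stride [4B, align 4] → 20
@20: channels [1B, align 1] → 21
+3 pad (align 8)
@24: layer [8B, align 8] → 32
@32: format [1B, align 1] → 33
+1 pad (align 2)
@34: pitch [14B, align 2] → 48
size 48, align 8
data bytes 44, size 48 → padding 4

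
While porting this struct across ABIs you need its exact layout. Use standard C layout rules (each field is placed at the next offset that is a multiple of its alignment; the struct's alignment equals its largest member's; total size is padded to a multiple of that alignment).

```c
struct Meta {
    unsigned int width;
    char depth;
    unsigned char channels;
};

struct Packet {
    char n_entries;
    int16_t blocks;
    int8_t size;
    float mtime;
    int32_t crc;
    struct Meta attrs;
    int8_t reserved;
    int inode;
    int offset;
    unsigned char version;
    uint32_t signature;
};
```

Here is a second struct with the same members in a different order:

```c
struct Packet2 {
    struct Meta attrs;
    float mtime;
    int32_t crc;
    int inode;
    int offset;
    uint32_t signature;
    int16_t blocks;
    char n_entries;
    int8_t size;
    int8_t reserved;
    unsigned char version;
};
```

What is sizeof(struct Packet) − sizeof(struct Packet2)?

Meta: 0..4  width  (4B, 4-aligned); 4..5  depth  (1B, 1-aligned); 5..6  channels  (1B, 1-aligned); 6..8  -- tail padding (2B); sizeof = 8, alignof = 4
0..1  n_entries  (1B, 1-aligned)
1..2  -- padding (1B)
2..4  blocks  (2B, 2-aligned)
4..5  size  (1B, 1-aligned)
5..8  -- padding (3B)
8..12  mtime  (4B, 4-aligned)
12..16  crc  (4B, 4-aligned)
16..24  attrs  (8B, 4-aligned)
24..25  reserved  (1B, 1-aligned)
25..28  -- padding (3B)
28..32  inode  (4B, 4-aligned)
32..36  offset  (4B, 4-aligned)
36..37  version  (1B, 1-aligned)
37..40  -- padding (3B)
40..44  signature  (4B, 4-aligned)
sizeof = 44, alignof = 4
— Packet2 —
0..8  attrs  (8B, 4-aligned)
8..12  mtime  (4B, 4-aligned)
12..16  crc  (4B, 4-aligned)
16..20  inode  (4B, 4-aligned)
20..24  offset  (4B, 4-aligned)
24..28  signature  (4B, 4-aligned)
28..30  blocks  (2B, 2-aligned)
30..31  n_entries  (1B, 1-aligned)
31..32  size  (1B, 1-aligned)
32..33  reserved  (1B, 1-aligned)
33..34  version  (1B, 1-aligned)
34..36  -- tail padding (2B)
sizeof = 36, alignof = 4
44 − 36 = 8

8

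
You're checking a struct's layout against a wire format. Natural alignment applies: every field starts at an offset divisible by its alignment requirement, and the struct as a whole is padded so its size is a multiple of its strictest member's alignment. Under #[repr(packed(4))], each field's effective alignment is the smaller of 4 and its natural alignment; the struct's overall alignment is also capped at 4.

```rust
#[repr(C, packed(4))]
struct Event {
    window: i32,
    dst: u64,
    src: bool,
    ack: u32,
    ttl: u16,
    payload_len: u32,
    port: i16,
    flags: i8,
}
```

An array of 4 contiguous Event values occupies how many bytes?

128

window at 0 (size 4, align 4) → ends 4
dst at 4 (size 8, align 4) → ends 12
src at 12 (size 1, align 1) → ends 13
pad 3 to align 4 for ack
ack at 16 (size 4, align 4) → ends 20
ttl at 20 (size 2, align 2) → ends 22
pad 2 to align 4 for payload_len
payload_len at 24 (size 4, align 4) → ends 28
port at 28 (size 2, align 2) → ends 30
flags at 30 (size 1, align 1) → ends 31
tail pad 1 to reach multiple of 4
total 32 bytes, alignment 4
array of 4: 4 × 32 = 128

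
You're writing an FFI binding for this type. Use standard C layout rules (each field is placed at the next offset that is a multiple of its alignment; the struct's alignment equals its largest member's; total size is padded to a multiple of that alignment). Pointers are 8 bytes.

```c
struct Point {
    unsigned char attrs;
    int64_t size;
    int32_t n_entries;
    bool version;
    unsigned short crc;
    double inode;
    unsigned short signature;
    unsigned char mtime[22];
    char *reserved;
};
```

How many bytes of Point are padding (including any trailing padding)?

@0: attrs [1B, align 1] → 1
+7 pad (align 8)
@8: size [8B, align 8] → 16
@16: n_entries [4B, align 4] → 20
@20: version [1B, align 1] → 21
+1 pad (align 2)
@22: crc [2B, align 2] → 24
@24: inode [8B, align 8] → 32
@32: signature [2B, align 2] → 34
@34: mtime [22B, align 1] → 56
@56: reserved [8B, align 8] → 64
size 64, align 8
data bytes 56, size 64 → padding 8

8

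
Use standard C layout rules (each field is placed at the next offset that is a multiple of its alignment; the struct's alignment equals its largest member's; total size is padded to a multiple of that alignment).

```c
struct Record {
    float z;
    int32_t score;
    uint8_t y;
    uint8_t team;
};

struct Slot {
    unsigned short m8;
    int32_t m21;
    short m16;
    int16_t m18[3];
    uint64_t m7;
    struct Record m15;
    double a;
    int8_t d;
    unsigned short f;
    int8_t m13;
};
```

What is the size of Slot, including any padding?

Record: @0: z [4B, align 4] → 4; @4: score [4B, align 4] → 8; @8: y [1B, align 1] → 9; @9: team [1B, align 1] → 10; +2 tail pad (align 4); size 12, align 4
@0: m8 [2B, align 2] → 2
+2 pad (align 4)
@4: m21 [4B, align 4] → 8
@8: m16 [2B, align 2] → 10
@10: m18 [6B, align 2] → 16
@16: m7 [8B, align 8] → 24
@24: m15 [12B, align 4] → 36
+4 pad (align 8)
@40: a [8B, align 8] → 48
@48: d [1B, align 1] → 49
+1 pad (align 2)
@50: f [2B, align 2] → 52
@52: m13 [1B, align 1] → 53
+3 tail pad (align 8)
size 56, align 8

56 bytes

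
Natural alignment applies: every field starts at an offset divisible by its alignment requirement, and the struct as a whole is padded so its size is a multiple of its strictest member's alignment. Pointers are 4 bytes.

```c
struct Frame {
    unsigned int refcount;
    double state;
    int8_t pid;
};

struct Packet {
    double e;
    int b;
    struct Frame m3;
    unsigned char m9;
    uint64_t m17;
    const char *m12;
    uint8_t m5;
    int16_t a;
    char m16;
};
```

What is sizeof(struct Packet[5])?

360

Frame: refcount at 0 (size 4, align 4) → ends 4; pad 4 to align 8 for state; state at 8 (size 8, align 8) → ends 16; pid at 16 (size 1, align 1) → ends 17; tail pad 7 to reach multiple of 8; total 24 bytes, alignment 8
e at 0 (size 8, align 8) → ends 8
b at 8 (size 4, align 4) → ends 12
pad 4 to align 8 for m3
m3 at 16 (size 24, align 8) → ends 40
m9 at 40 (size 1, align 1) → ends 41
pad 7 to align 8 for m17
m17 at 48 (size 8, align 8) → ends 56
m12 at 56 (size 4, align 4) → ends 60
m5 at 60 (size 1, align 1) → ends 61
pad 1 to align 2 for a
a at 62 (size 2, align 2) → ends 64
m16 at 64 (size 1, align 1) → ends 65
tail pad 7 to reach multiple of 8
total 72 bytes, alignment 8
array of 5: 5 × 72 = 360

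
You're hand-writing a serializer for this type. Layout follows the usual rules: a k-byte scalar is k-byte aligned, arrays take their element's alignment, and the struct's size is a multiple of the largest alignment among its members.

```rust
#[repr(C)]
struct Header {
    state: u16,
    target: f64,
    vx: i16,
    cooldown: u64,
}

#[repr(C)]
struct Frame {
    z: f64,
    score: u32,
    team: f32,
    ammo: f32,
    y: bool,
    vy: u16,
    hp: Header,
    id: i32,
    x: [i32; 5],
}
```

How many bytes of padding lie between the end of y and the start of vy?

Header: 0..2  state  (2B, 2-aligned); 2..8  -- padding (6B); 8..16  target  (8B, 8-aligned); 16..18  vx  (2B, 2-aligned); 18..24  -- padding (6B); 24..32  cooldown  (8B, 8-aligned); sizeof = 32, alignof = 8
0..8  z  (8B, 8-aligned)
8..12  score  (4B, 4-aligned)
12..16  team  (4B, 4-aligned)
16..20  ammo  (4B, 4-aligned)
20..21  y  (1B, 1-aligned)
21..22  -- padding (1B)
22..24  vy  (2B, 2-aligned)

1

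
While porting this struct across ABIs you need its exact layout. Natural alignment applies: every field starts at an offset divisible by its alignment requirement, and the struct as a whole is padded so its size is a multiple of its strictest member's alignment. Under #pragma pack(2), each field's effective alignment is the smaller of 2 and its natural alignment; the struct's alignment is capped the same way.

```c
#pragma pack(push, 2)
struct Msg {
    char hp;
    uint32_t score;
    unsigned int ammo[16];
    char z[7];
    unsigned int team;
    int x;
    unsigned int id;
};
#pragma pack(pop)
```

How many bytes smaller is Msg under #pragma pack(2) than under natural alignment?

natural layout:
  hp at 0 (size 1, align 1) → ends 1
  pad 3 to align 4 for score
  score at 4 (size 4, align 4) → ends 8
  ammo at 8 (size 64, align 4) → ends 72
  z at 72 (size 7, align 1) → ends 79
  pad 1 to align 4 for team
  team at 80 (size 4, align 4) → ends 84
  x at 84 (size 4, align 4) → ends 88
  id at 88 (size 4, align 4) → ends 92
  total 92 bytes, alignment 4
packed(2) layout:
  hp at 0 (size 1, align 1) → ends 1
  pad 1 to align 2 for score
  score at 2 (size 4, align 2) → ends 6
  ammo at 6 (size 64, align 2) → ends 70
  z at 70 (size 7, align 1) → ends 77
  pad 1 to align 2 for team
  team at 78 (size 4, align 2) → ends 82
  x at 82 (size 4, align 2) → ends 86
  id at 86 (size 4, align 2) → ends 90
  total 90 bytes, alignment 2
92 − 90 = 2

2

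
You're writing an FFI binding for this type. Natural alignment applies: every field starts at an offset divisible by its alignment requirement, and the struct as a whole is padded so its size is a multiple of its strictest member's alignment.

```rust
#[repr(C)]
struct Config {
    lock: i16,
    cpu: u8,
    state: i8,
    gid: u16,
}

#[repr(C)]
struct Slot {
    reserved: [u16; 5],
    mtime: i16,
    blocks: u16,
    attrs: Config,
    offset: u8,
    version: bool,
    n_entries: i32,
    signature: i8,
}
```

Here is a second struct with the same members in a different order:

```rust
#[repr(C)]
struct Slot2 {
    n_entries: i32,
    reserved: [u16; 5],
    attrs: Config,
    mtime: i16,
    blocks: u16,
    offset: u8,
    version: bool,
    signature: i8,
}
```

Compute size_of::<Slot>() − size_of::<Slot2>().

Config: @0: lock [2B, align 2] → 2; @2: cpu [1B, align 1] → 3; @3: state [1B, align 1] → 4; @4: gid [2B, align 2] → 6; size 6, align 2
@0: reserved [10B, align 2] → 10
@10: mtime [2B, align 2] → 12
@12: blocks [2B, align 2] → 14
@14: attrs [6B, align 2] → 20
@20: offset [1B, align 1] → 21
@21: version [1B, align 1] → 22
+2 pad (align 4)
@24: n_entries [4B, align 4] → 28
@28: signature [1B, align 1] → 29
+3 tail pad (align 4)
size 32, align 4
— Slot2 —
@0: n_entries [4B, align 4] → 4
@4: reserved [10B, align 2] → 14
@14: attrs [6B, align 2] → 20
@20: mtime [2B, align 2] → 22
@22: blocks [2B, align 2] → 24
@24: offset [1B, align 1] → 25
@25: version [1B, align 1] → 26
@26: signature [1B, align 1] → 27
+1 tail pad (align 4)
size 28, align 4
32 − 28 = 4

4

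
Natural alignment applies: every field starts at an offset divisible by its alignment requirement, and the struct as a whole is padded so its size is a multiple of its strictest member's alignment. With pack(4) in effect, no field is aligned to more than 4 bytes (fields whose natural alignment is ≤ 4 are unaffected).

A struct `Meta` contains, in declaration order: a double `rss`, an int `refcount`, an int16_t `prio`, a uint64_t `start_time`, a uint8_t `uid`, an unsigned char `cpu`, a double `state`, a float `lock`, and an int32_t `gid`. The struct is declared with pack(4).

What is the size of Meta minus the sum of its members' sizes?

4

@0: rss [8B, align 4] → 8
@8: refcount [4B, align 4] → 12
@12: prio [2B, align 2] → 14
+2 pad (align 4)
@16: start_time [8B, align 4] → 24
@24: uid [1B, align 1] → 25
@25: cpu [1B, align 1] → 26
+2 pad (align 4)
@28: state [8B, align 4] → 36
@36: lock [4B, align 4] → 40
@40: gid [4B, align 4] → 44
size 44, align 4
data bytes 40, size 44 → padding 4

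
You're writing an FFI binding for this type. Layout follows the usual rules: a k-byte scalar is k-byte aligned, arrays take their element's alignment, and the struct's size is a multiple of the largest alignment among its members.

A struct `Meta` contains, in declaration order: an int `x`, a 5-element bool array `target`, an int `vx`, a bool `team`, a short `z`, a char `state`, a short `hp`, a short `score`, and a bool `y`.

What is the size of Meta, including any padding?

0..4  x  (4B, 4-aligned)
4..9  target  (5B, 1-aligned)
9..12  -- padding (3B)
12..16  vx  (4B, 4-aligned)
16..17  team  (1B, 1-aligned)
17..18  -- padding (1B)
18..20  z  (2B, 2-aligned)
20..21  state  (1B, 1-aligned)
21..22  -- padding (1B)
22..24  hp  (2B, 2-aligned)
24..26  score  (2B, 2-aligned)
26..27  y  (1B, 1-aligned)
27..28  -- tail padding (1B)
sizeof = 28, alignof = 4

28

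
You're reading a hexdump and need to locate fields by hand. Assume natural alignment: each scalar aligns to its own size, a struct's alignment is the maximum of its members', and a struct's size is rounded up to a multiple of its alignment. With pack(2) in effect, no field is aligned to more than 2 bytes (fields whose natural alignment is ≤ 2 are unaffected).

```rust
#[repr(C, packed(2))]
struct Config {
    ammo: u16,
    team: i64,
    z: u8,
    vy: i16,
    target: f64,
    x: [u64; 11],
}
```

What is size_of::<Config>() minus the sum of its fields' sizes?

0..2  ammo  (2B, 2-aligned)
2..10  team  (8B, 2-aligned)
10..11  z  (1B, 1-aligned)
11..12  -- padding (1B)
12..14  vy  (2B, 2-aligned)
14..22  target  (8B, 2-aligned)
22..110  x  (88B, 2-aligned)
sizeof = 110, alignof = 2
data bytes 109, size 110 → padding 1

1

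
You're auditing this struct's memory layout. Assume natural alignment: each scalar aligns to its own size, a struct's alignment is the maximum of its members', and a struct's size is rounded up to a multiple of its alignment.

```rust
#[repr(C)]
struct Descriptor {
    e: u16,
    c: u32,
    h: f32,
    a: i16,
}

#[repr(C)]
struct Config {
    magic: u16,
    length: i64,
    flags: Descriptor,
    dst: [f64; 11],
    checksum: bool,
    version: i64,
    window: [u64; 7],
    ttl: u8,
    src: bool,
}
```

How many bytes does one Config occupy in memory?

Descriptor: 0..2  e  (2B, 2-aligned); 2..4  -- padding (2B); 4..8  c  (4B, 4-aligned); 8..12  h  (4B, 4-aligned); 12..14  a  (2B, 2-aligned); 14..16  -- tail padding (2B); sizeof = 16, alignof = 4
0..2  magic  (2B, 2-aligned)
2..8  -- padding (6B)
8..16  length  (8B, 8-aligned)
16..32  flags  (16B, 4-aligned)
32..120  dst  (88B, 8-aligned)
120..121  checksum  (1B, 1-aligned)
121..128  -- padding (7B)
128..136  version  (8B, 8-aligned)
136..192  window  (56B, 8-aligned)
192..193  ttl  (1B, 1-aligned)
193..194  src  (1B, 1-aligned)
194..200  -- tail padding (6B)
sizeof = 200, alignof = 8

200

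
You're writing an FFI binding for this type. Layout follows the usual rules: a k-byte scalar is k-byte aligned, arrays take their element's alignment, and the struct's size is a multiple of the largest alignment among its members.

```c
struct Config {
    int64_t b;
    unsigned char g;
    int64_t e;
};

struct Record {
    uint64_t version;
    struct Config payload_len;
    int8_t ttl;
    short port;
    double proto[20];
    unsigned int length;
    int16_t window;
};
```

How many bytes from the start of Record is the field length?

Config: 0..8  b  (8B, 8-aligned); 8..9  g  (1B, 1-aligned); 9..16  -- padding (7B); 16..24  e  (8B, 8-aligned); sizeof = 24, alignof = 8
0..8  version  (8B, 8-aligned)
8..32  payload_len  (24B, 8-aligned)
32..33  ttl  (1B, 1-aligned)
33..34  -- padding (1B)
34..36  port  (2B, 2-aligned)
36..40  -- padding (4B)
40..200  proto  (160B, 8-aligned)
200..204  length  (4B, 4-aligned)

200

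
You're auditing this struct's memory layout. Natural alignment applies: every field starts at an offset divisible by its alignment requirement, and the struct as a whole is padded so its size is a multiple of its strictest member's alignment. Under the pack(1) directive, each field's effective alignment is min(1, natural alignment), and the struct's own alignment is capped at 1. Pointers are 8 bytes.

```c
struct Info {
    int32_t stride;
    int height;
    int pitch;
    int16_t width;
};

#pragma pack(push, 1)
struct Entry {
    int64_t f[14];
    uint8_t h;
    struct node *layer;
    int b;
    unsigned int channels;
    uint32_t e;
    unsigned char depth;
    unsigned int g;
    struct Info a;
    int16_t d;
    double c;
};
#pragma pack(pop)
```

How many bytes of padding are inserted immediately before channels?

Info: 0..4  stride  (4B, 4-aligned); 4..8  height  (4B, 4-aligned); 8..12  pitch  (4B, 4-aligned); 12..14  width  (2B, 2-aligned); 14..16  -- tail padding (2B); sizeof = 16, alignof = 4
0..112  f  (112B, 1-aligned)
112..113  h  (1B, 1-aligned)
113..121  layer  (8B, 1-aligned)
121..125  b  (4B, 1-aligned)
125..129  channels  (4B, 1-aligned)

0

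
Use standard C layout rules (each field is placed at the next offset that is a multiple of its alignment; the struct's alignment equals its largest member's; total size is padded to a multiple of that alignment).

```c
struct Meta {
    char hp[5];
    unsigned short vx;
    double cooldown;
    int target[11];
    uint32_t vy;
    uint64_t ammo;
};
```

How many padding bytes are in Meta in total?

0..5  hp  (5B, 1-aligned)
5..6  -- padding (1B)
6..8  vx  (2B, 2-aligned)
8..16  cooldown  (8B, 8-aligned)
16..60  target  (44B, 4-aligned)
60..64  vy  (4B, 4-aligned)
64..72  ammo  (8B, 8-aligned)
sizeof = 72, alignof = 8
data bytes 71, size 72 → padding 1

1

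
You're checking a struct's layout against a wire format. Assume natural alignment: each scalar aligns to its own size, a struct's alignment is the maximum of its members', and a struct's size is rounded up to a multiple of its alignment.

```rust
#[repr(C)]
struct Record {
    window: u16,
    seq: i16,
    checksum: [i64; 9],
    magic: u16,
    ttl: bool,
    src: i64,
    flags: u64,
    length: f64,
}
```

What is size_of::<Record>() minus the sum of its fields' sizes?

9

window at 0 (size 2, align 2) → ends 2
seq at 2 (size 2, align 2) → ends 4
pad 4 to align 8 for checksum
checksum at 8 (size 72, align 8) → ends 80
magic at 80 (size 2, align 2) → ends 82
ttl at 82 (size 1, align 1) → ends 83
pad 5 to align 8 for src
src at 88 (size 8, align 8) → ends 96
flags at 96 (size 8, align 8) → ends 104
length at 104 (size 8, align 8) → ends 112
total 112 bytes, alignment 8
data bytes 103, size 112 → padding 9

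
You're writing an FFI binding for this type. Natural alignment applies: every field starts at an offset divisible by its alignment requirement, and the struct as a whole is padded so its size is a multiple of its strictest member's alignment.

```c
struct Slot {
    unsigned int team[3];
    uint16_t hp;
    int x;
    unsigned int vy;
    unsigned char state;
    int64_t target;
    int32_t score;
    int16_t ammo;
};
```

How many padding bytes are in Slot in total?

11

@0: team [12B, align 4] → 12
@12: hp [2B, align 2] → 14
+2 pad (align 4)
@16: x [4B, align 4] → 20
@20: vy [4B, align 4] → 24
@24: state [1B, align 1] → 25
+7 pad (align 8)
@32: target [8B, align 8] → 40
@40: score [4B, align 4] → 44
@44: ammo [2B, align 2] → 46
+2 tail pad (align 8)
size 48, align 8
data bytes 37, size 48 → padding 11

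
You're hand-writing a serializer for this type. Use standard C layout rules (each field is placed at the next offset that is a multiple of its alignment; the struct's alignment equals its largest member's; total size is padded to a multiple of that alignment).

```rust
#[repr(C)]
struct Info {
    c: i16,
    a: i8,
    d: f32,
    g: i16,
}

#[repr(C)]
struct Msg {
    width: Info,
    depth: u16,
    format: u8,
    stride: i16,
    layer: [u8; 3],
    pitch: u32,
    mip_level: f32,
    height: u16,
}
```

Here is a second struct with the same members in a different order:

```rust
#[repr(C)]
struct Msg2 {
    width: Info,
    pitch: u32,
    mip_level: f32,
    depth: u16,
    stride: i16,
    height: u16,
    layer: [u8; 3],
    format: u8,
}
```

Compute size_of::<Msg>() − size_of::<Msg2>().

4

Info: @0: c [2B, align 2] → 2; @2: a [1B, align 1] → 3; +1 pad (align 4); @4: d [4B, align 4] → 8; @8: g [2B, align 2] → 10; +2 tail pad (align 4); size 12, align 4
@0: width [12B, align 4] → 12
@12: depth [2B, align 2] → 14
@14: format [1B, align 1] → 15
+1 pad (align 2)
@16: stride [2B, align 2] → 18
@18: layer [3B, align 1] → 21
+3 pad (align 4)
@24: pitch [4B, align 4] → 28
@28: mip_level [4B, align 4] → 32
@32: height [2B, align 2] → 34
+2 tail pad (align 4)
size 36, align 4
— Msg2 —
@0: width [12B, align 4] → 12
@12: pitch [4B, align 4] → 16
@16: mip_level [4B, align 4] → 20
@20: depth [2B, align 2] → 22
@22: stride [2B, align 2] → 24
@24: height [2B, align 2] → 26
@26: layer [3B, align 1] → 29
@29: format [1B, align 1] → 30
+2 tail pad (align 4)
size 32, align 4
36 − 32 = 4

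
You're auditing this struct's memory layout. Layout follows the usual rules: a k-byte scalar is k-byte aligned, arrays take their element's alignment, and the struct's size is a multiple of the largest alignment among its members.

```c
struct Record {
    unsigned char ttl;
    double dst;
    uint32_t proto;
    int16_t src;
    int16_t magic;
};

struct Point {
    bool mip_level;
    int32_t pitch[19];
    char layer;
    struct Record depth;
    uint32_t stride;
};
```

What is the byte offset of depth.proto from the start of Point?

Record: @0: ttl [1B, align 1] → 1; +7 pad (align 8); @8: dst [8B, align 8] → 16; @16: proto [4B, align 4] → 20; @20: src [2B, align 2] → 22; @22: magic [2B, align 2] → 24; size 24, align 8
@0: mip_level [1B, align 1] → 1
+3 pad (align 4)
@4: pitch [76B, align 4] → 80
@80: layer [1B, align 1] → 81
+7 pad (align 8)
@88: depth [24B, align 8] → 112
within Record: proto at 16
88 + 16 = 104

104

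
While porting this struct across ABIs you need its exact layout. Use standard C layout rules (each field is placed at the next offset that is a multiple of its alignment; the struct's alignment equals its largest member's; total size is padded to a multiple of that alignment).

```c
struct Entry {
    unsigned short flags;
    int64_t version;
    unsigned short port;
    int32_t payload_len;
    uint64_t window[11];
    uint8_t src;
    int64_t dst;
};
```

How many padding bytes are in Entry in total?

0..2  flags  (2B, 2-aligned)
2..8  -- padding (6B)
8..16  version  (8B, 8-aligned)
16..18  port  (2B, 2-aligned)
18..20  -- padding (2B)
20..24  payload_len  (4B, 4-aligned)
24..112  window  (88B, 8-aligned)
112..113  src  (1B, 1-aligned)
113..120  -- padding (7B)
120..128  dst  (8B, 8-aligned)
sizeof = 128, alignof = 8
data bytes 113, size 128 → padding 15

15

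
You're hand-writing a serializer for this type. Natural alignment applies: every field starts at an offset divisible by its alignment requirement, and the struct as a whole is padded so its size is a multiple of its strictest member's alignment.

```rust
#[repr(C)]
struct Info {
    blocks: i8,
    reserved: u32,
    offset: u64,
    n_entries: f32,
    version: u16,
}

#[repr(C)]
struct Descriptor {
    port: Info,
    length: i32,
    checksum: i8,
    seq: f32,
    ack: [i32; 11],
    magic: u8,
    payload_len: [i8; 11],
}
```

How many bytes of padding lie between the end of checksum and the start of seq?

Info: @0: blocks [1B, align 1] → 1; +3 pad (align 4); @4: reserved [4B, align 4] → 8; @8: offset [8B, align 8] → 16; @16: n_entries [4B, align 4] → 20; @20: version [2B, align 2] → 22; +2 tail pad (align 8); size 24, align 8
@0: port [24B, align 8] → 24
@24: length [4B, align 4] → 28
@28: checksum [1B, align 1] → 29
+3 pad (align 4)
@32: seq [4B, align 4] → 36

3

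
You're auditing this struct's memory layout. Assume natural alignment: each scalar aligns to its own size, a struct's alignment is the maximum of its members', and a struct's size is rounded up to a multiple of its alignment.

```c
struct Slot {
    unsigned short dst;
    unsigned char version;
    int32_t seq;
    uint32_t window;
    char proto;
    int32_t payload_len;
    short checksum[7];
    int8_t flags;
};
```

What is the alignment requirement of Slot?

4

member alignments: dst=2, version=1, seq=4, window=4, proto=1, payload_len=4, checksum=2, flags=1
max = 4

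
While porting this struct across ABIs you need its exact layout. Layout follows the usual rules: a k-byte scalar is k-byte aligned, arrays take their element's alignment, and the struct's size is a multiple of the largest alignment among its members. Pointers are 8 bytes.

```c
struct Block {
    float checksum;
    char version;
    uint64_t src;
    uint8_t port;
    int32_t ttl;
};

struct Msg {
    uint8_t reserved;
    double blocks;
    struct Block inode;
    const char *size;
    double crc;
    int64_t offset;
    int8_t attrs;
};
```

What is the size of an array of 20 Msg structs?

1440

Block: checksum at 0 (size 4, align 4) → ends 4; version at 4 (size 1, align 1) → ends 5; pad 3 to align 8 for src; src at 8 (size 8, align 8) → ends 16; port at 16 (size 1, align 1) → ends 17; pad 3 to align 4 for ttl; ttl at 20 (size 4, align 4) → ends 24; total 24 bytes, alignment 8
reserved at 0 (size 1, align 1) → ends 1
pad 7 to align 8 for blocks
blocks at 8 (size 8, align 8) → ends 16
inode at 16 (size 24, align 8) → ends 40
size at 40 (size 8, align 8) → ends 48
crc at 48 (size 8, align 8) → ends 56
offset at 56 (size 8, align 8) → ends 64
attrs at 64 (size 1, align 1) → ends 65
tail pad 7 to reach multiple of 8
total 72 bytes, alignment 8
array of 20: 20 × 72 = 1440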